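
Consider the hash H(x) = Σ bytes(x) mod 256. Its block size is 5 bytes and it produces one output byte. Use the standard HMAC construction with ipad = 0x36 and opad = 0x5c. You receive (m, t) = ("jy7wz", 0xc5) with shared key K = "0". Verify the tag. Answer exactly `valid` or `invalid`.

Key "0" = 30 is 1 byte ≤ B = 5; zero-pad to 5 bytes: K' = 30 00 00 00 00.
K' ⊕ ipad = 06 36 36 36 36; K' ⊕ opad = 6c 5c 5c 5c 5c.
Inner hash: sum = 6+54+54+54+54+106+121+55+119+122 = 745; mod 256 = 233 → e9.
Outer hash (recomputed tag): sum = 108+92+92+92+92+233 = 709; mod 256 = 197 → c5.
Recomputed tag = c5; claimed = c5 → match.

valid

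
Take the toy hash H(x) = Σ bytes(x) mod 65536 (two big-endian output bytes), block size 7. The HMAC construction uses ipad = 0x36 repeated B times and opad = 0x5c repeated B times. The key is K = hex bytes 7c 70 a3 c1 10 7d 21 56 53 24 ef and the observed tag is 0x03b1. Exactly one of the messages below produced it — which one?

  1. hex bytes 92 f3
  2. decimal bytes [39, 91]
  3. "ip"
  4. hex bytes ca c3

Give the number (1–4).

Key hex bytes 7c 70 a3 c1 10 7d 21 56 53 24 ef is 11 bytes > B = 7, so hash it first: H(key) = 04 ba, then zero-pad to 7 bytes: K' = 04 ba 00 00 00 00 00.
K' ⊕ ipad = 32 8c 36 36 36 36 36; K' ⊕ opad = 58 e6 5c 5c 5c 5c 5c.
m1: inner = H(32 8c 36 36 36 36 36 92 f3) = 03 51; tag = H(58 e6 5c 5c 5c 5c 5c 03 51) = 035e
m2: inner = H(32 8c 36 36 36 36 36 27 5b) = 02 4e; tag = H(58 e6 5c 5c 5c 5c 5c 02 4e) = 035a
m3: inner = H(32 8c 36 36 36 36 36 69 70) = 02 a5; tag = H(58 e6 5c 5c 5c 5c 5c 02 a5) = 03b1 ← matches
m4: inner = H(32 8c 36 36 36 36 36 ca c3) = 03 59; tag = H(58 e6 5c 5c 5c 5c 5c 03 59) = 0366

3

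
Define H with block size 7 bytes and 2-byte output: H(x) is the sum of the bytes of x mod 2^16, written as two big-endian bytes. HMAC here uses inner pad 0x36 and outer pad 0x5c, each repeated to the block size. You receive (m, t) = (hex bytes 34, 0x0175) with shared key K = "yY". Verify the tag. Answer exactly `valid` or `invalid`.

invalid

Key "yY" = 79 59 is 2 bytes ≤ B = 7; zero-pad to 7 bytes: K' = 79 59 00 00 00 00 00.
K' ⊕ ipad = 4f 6f 36 36 36 36 36; K' ⊕ opad = 25 05 5c 5c 5c 5c 5c.
Inner hash: sum = 79+111+54+54+54+54+54+52 = 512 → 02 00.
Outer hash (recomputed tag): sum = 37+5+92+92+92+92+92+2+0 = 504 → 01 f8.
Recomputed tag = 01f8; claimed = 0175 → mismatch.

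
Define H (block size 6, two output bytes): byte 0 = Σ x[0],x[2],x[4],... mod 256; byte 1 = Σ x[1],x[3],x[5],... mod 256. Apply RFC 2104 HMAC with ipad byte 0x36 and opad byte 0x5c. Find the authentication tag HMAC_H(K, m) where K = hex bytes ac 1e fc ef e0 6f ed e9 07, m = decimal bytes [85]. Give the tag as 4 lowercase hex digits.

e3b0

Key hex bytes ac 1e fc ef e0 6f ed e9 07 is 9 bytes > B = 6, so hash it first: H(key) = 7c 65, then zero-pad to 6 bytes: K' = 7c 65 00 00 00 00.
K' ⊕ ipad = 4a 53 36 36 36 36.  K' ⊕ opad = 20 39 5c 5c 5c 5c.
Inner input = (K'⊕ipad) ∥ m = 4a 53 36 36 36 36 ∥ 55.
Inner hash: even-index sum = 267 mod 256 = 11; odd-index sum = 191 mod 256 = 191 → 0b bf.
Outer input = (K'⊕opad) ∥ inner = 20 39 5c 5c 5c 5c ∥ 0b bf.
Outer hash (tag): even-index sum = 227 mod 256 = 227; odd-index sum = 432 mod 256 = 176 → e3 b0.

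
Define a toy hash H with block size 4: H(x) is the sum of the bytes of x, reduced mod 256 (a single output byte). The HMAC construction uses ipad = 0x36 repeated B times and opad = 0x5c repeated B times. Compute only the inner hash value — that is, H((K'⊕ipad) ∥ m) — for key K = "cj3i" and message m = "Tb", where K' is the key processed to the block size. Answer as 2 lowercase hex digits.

Key "cj3i" = 63 6a 33 69 is exactly B = 4 bytes: K' = 63 6a 33 69.
K' ⊕ ipad = 55 5c 05 5f.
Inner input = 55 5c 05 5f ∥ 54 62.
Inner hash: sum = 85+92+5+95+84+98 = 459; mod 256 = 203 → cb.

cb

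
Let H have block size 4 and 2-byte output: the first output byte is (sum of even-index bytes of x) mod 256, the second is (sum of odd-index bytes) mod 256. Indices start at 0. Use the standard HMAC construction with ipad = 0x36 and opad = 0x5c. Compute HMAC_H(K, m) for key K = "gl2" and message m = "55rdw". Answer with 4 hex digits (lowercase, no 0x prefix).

1cb5

Key "gl2" = 67 6c 32 is 3 bytes ≤ B = 4; zero-pad to 4 bytes: K' = 67 6c 32 00.
K' ⊕ ipad = 51 5a 04 36.  K' ⊕ opad = 3b 30 6e 5c.
Inner input = (K'⊕ipad) ∥ m = 51 5a 04 36 ∥ 35 35 72 64 77.
Inner hash: even-index sum = 371 mod 256 = 115; odd-index sum = 297 mod 256 = 41 → 73 29.
Outer input = (K'⊕opad) ∥ inner = 3b 30 6e 5c ∥ 73 29.
Outer hash (tag): even-index sum = 284 mod 256 = 28; odd-index sum = 181 mod 256 = 181 → 1c b5.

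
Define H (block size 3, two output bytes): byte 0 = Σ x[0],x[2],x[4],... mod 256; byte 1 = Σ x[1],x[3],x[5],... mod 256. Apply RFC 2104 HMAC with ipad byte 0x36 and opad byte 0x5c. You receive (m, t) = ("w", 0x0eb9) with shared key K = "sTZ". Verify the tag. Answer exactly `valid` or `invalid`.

valid

Key "sTZ" = 73 54 5a is exactly B = 3 bytes: K' = 73 54 5a.
K' ⊕ ipad = 45 62 6c; K' ⊕ opad = 2f 08 06.
Inner hash: even-index sum = 177 mod 256 = 177; odd-index sum = 217 mod 256 = 217 → b1 d9.
Outer hash (recomputed tag): even-index sum = 270 mod 256 = 14; odd-index sum = 185 mod 256 = 185 → 0e b9.
Recomputed tag = 0eb9; claimed = 0eb9 → match.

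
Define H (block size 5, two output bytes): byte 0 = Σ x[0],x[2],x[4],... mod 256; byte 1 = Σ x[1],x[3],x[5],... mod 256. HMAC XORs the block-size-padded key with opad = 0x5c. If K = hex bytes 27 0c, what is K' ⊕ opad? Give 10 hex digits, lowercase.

Key hex bytes 27 0c is 2 bytes ≤ B = 5; zero-pad to 5 bytes: K' = 27 0c 00 00 00.
XOR each byte with 0x5c: 27⊕5c=7b, 0c⊕5c=50, 00⊕5c=5c, 00⊕5c=5c, 00⊕5c=5c.

7b505c5c5c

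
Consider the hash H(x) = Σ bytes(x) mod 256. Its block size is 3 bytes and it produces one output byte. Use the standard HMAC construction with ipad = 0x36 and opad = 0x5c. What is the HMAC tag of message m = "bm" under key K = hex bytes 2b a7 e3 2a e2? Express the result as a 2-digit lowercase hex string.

87

Key hex bytes 2b a7 e3 2a e2 is 5 bytes > B = 3, so hash it first: H(key) = c1, then zero-pad to 3 bytes: K' = c1 00 00.
K' ⊕ ipad = f7 36 36.  K' ⊕ opad = 9d 5c 5c.
Inner input = (K'⊕ipad) ∥ m = f7 36 36 ∥ 62 6d.
Inner hash: sum = 247+54+54+98+109 = 562; mod 256 = 50 → 32.
Outer input = (K'⊕opad) ∥ inner = 9d 5c 5c ∥ 32.
Outer hash (tag): sum = 157+92+92+50 = 391; mod 256 = 135 → 87.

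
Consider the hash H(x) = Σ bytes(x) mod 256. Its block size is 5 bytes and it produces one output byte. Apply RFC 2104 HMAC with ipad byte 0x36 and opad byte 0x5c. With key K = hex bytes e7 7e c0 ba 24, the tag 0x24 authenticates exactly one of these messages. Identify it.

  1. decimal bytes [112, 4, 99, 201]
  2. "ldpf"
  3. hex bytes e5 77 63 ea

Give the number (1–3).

Key hex bytes e7 7e c0 ba 24 is exactly B = 5 bytes: K' = e7 7e c0 ba 24.
K' ⊕ ipad = d1 48 f6 8c 12; K' ⊕ opad = bb 22 9c e6 78.
m1: inner = H(d1 48 f6 8c 12 70 04 63 c9) = 4d; tag = H(bb 22 9c e6 78 4d) = 24 ← matches
m2: inner = H(d1 48 f6 8c 12 6c 64 70 66) = 53; tag = H(bb 22 9c e6 78 53) = 2a
m3: inner = H(d1 48 f6 8c 12 e5 77 63 ea) = 56; tag = H(bb 22 9c e6 78 56) = 2d

1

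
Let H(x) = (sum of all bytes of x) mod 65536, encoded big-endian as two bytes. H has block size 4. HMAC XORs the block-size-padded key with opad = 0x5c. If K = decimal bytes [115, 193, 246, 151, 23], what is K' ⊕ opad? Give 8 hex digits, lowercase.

Key decimal bytes [115, 193, 246, 151, 23] = 73 c1 f6 97 17 is 5 bytes > B = 4, so hash it first: H(key) = 02 d8, then zero-pad to 4 bytes: K' = 02 d8 00 00.
XOR each byte with 0x5c: 02⊕5c=5e, d8⊕5c=84, 00⊕5c=5c, 00⊕5c=5c.

5e845c5c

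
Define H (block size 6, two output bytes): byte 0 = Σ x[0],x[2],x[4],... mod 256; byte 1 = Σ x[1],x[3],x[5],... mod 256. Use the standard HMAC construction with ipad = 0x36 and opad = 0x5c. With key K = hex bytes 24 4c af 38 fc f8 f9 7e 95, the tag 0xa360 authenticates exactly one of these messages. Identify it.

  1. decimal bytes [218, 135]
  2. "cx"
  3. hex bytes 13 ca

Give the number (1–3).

Key hex bytes 24 4c af 38 fc f8 f9 7e 95 is 9 bytes > B = 6, so hash it first: H(key) = 5d fa, then zero-pad to 6 bytes: K' = 5d fa 00 00 00 00.
K' ⊕ ipad = 6b cc 36 36 36 36; K' ⊕ opad = 01 a6 5c 5c 5c 5c.
m1: inner = H(6b cc 36 36 36 36 da 87) = b1 bf; tag = H(01 a6 5c 5c 5c 5c b1 bf) = 6a1d
m2: inner = H(6b cc 36 36 36 36 63 78) = 3a b0; tag = H(01 a6 5c 5c 5c 5c 3a b0) = f30e
m3: inner = H(6b cc 36 36 36 36 13 ca) = ea 02; tag = H(01 a6 5c 5c 5c 5c ea 02) = a360 ← matches

3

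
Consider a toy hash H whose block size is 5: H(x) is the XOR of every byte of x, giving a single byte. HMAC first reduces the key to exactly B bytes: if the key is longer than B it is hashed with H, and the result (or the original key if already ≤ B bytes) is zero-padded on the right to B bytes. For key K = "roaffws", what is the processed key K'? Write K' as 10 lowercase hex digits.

|K| = 7 > B = 5, so first hash the key.
H(K): XOR 72⊕6f⊕61⊕66⊕66⊕77⊕73 = 78.
Zero-pad H(K) = 78 to 5 bytes: K' = 78 00 00 00 00.

7800000000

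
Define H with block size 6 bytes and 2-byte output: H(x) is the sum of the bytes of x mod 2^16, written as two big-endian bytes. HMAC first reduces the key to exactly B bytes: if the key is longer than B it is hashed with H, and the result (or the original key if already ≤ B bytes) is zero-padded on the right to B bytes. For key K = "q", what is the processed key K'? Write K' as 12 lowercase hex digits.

710000000000

Key "q" = 71 is 1 byte ≤ B = 6; zero-pad to 6 bytes: K' = 71 00 00 00 00 00.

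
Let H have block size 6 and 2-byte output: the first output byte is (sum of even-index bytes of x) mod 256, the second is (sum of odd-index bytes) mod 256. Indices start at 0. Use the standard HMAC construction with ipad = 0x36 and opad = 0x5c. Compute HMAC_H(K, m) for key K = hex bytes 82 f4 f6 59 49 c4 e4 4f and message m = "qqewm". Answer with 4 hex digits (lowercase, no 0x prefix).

Key hex bytes 82 f4 f6 59 49 c4 e4 4f is 8 bytes > B = 6, so hash it first: H(key) = a5 60, then zero-pad to 6 bytes: K' = a5 60 00 00 00 00.
K' ⊕ ipad = 93 56 36 36 36 36.  K' ⊕ opad = f9 3c 5c 5c 5c 5c.
Inner input = (K'⊕ipad) ∥ m = 93 56 36 36 36 36 ∥ 71 71 65 77 6d.
Inner hash: even-index sum = 578 mod 256 = 66; odd-index sum = 426 mod 256 = 170 → 42 aa.
Outer input = (K'⊕opad) ∥ inner = f9 3c 5c 5c 5c 5c ∥ 42 aa.
Outer hash (tag): even-index sum = 499 mod 256 = 243; odd-index sum = 414 mod 256 = 158 → f3 9e.

f39e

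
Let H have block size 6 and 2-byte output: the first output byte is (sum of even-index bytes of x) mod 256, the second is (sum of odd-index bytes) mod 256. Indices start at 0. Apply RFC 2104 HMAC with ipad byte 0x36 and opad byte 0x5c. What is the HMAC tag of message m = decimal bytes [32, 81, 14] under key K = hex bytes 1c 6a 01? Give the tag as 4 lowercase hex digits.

Key hex bytes 1c 6a 01 is 3 bytes ≤ B = 6; zero-pad to 6 bytes: K' = 1c 6a 01 00 00 00.
K' ⊕ ipad = 2a 5c 37 36 36 36.  K' ⊕ opad = 40 36 5d 5c 5c 5c.
Inner input = (K'⊕ipad) ∥ m = 2a 5c 37 36 36 36 ∥ 20 51 0e.
Inner hash: even-index sum = 197 mod 256 = 197; odd-index sum = 281 mod 256 = 25 → c5 19.
Outer input = (K'⊕opad) ∥ inner = 40 36 5d 5c 5c 5c ∥ c5 19.
Outer hash (tag): even-index sum = 446 mod 256 = 190; odd-index sum = 263 mod 256 = 7 → be 07.

be07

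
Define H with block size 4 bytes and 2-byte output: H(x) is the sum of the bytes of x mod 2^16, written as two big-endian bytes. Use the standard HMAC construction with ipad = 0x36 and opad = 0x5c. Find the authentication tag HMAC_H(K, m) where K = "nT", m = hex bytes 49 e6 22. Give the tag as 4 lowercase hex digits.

Key "nT" = 6e 54 is 2 bytes ≤ B = 4; zero-pad to 4 bytes: K' = 6e 54 00 00.
K' ⊕ ipad = 58 62 36 36.  K' ⊕ opad = 32 08 5c 5c.
Inner input = (K'⊕ipad) ∥ m = 58 62 36 36 ∥ 49 e6 22.
Inner hash: sum = 88+98+54+54+73+230+34 = 631 → 02 77.
Outer input = (K'⊕opad) ∥ inner = 32 08 5c 5c ∥ 02 77.
Outer hash (tag): sum = 50+8+92+92+2+119 = 363 → 01 6b.

016b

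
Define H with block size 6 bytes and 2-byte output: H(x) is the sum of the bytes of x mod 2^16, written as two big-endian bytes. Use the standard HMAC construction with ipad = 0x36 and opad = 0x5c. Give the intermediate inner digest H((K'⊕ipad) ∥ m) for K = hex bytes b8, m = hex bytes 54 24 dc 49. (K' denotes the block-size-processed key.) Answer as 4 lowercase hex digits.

0339

Key hex bytes b8 is 1 byte ≤ B = 6; zero-pad to 6 bytes: K' = b8 00 00 00 00 00.
K' ⊕ ipad = 8e 36 36 36 36 36.
Inner input = 8e 36 36 36 36 36 ∥ 54 24 dc 49.
Inner hash: sum = 142+54+54+54+54+54+84+36+220+73 = 825 → 03 39.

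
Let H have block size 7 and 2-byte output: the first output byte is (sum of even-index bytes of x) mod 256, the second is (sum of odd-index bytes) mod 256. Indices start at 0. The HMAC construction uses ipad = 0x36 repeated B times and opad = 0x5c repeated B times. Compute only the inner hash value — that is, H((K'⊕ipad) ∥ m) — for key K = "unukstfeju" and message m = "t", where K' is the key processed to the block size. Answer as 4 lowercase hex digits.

Key "unukstfeju" = 75 6e 75 6b 73 74 66 65 6a 75 is 10 bytes > B = 7, so hash it first: H(key) = 2d 27, then zero-pad to 7 bytes: K' = 2d 27 00 00 00 00 00.
K' ⊕ ipad = 1b 11 36 36 36 36 36.
Inner input = 1b 11 36 36 36 36 36 ∥ 74.
Inner hash: even-index sum = 189 mod 256 = 189; odd-index sum = 241 mod 256 = 241 → bd f1.

bdf1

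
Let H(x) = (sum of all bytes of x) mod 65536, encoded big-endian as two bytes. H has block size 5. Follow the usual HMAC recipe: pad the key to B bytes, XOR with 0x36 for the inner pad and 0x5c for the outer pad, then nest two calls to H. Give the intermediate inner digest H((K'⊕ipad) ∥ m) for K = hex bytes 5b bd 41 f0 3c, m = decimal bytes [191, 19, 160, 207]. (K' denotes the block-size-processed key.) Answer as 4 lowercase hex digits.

0480

Key hex bytes 5b bd 41 f0 3c is exactly B = 5 bytes: K' = 5b bd 41 f0 3c.
K' ⊕ ipad = 6d 8b 77 c6 0a.
Inner input = 6d 8b 77 c6 0a ∥ bf 13 a0 cf.
Inner hash: sum = 109+139+119+198+10+191+19+160+207 = 1152 → 04 80.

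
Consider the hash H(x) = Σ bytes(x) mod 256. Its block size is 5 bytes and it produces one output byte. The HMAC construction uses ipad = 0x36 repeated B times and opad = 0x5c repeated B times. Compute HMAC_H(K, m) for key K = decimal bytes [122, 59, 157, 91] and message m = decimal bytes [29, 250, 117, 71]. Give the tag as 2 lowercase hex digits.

Key decimal bytes [122, 59, 157, 91] = 7a 3b 9d 5b is 4 bytes ≤ B = 5; zero-pad to 5 bytes: K' = 7a 3b 9d 5b 00.
K' ⊕ ipad = 4c 0d ab 6d 36.  K' ⊕ opad = 26 67 c1 07 5c.
Inner input = (K'⊕ipad) ∥ m = 4c 0d ab 6d 36 ∥ 1d fa 75 47.
Inner hash: sum = 76+13+171+109+54+29+250+117+71 = 890; mod 256 = 122 → 7a.
Outer input = (K'⊕opad) ∥ inner = 26 67 c1 07 5c ∥ 7a.
Outer hash (tag): sum = 38+103+193+7+92+122 = 555; mod 256 = 43 → 2b.

2b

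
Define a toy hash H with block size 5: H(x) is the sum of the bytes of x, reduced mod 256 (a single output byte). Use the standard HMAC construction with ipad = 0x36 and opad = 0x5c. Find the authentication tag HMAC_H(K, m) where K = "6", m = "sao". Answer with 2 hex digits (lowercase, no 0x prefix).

f5

Key "6" = 36 is 1 byte ≤ B = 5; zero-pad to 5 bytes: K' = 36 00 00 00 00.
K' ⊕ ipad = 00 36 36 36 36.  K' ⊕ opad = 6a 5c 5c 5c 5c.
Inner input = (K'⊕ipad) ∥ m = 00 36 36 36 36 ∥ 73 61 6f.
Inner hash: sum = 0+54+54+54+54+115+97+111 = 539; mod 256 = 27 → 1b.
Outer input = (K'⊕opad) ∥ inner = 6a 5c 5c 5c 5c ∥ 1b.
Outer hash (tag): sum = 106+92+92+92+92+27 = 501; mod 256 = 245 → f5.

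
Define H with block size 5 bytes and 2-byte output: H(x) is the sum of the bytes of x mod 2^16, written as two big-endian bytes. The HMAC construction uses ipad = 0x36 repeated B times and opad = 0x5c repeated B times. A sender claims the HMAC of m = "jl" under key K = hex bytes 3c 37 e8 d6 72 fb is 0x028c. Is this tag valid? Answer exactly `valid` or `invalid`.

valid

Key hex bytes 3c 37 e8 d6 72 fb is 6 bytes > B = 5, so hash it first: H(key) = 03 9e, then zero-pad to 5 bytes: K' = 03 9e 00 00 00.
K' ⊕ ipad = 35 a8 36 36 36; K' ⊕ opad = 5f c2 5c 5c 5c.
Inner hash: sum = 53+168+54+54+54+106+108 = 597 → 02 55.
Outer hash (recomputed tag): sum = 95+194+92+92+92+2+85 = 652 → 02 8c.
Recomputed tag = 028c; claimed = 028c → match.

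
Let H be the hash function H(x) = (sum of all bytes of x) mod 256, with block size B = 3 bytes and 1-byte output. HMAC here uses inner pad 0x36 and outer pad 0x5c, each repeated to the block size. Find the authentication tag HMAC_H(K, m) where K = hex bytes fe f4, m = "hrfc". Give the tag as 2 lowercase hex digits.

Key hex bytes fe f4 is 2 bytes ≤ B = 3; zero-pad to 3 bytes: K' = fe f4 00.
K' ⊕ ipad = c8 c2 36.  K' ⊕ opad = a2 a8 5c.
Inner input = (K'⊕ipad) ∥ m = c8 c2 36 ∥ 68 72 66 63.
Inner hash: sum = 200+194+54+104+114+102+99 = 867; mod 256 = 99 → 63.
Outer input = (K'⊕opad) ∥ inner = a2 a8 5c ∥ 63.
Outer hash (tag): sum = 162+168+92+99 = 521; mod 256 = 9 → 09.

09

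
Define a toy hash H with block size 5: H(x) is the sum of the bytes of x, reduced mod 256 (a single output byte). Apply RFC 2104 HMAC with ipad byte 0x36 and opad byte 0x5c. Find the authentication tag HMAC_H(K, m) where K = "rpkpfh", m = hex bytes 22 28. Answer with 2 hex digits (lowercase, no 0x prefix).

Key "rpkpfh" = 72 70 6b 70 66 68 is 6 bytes > B = 5, so hash it first: H(key) = 8b, then zero-pad to 5 bytes: K' = 8b 00 00 00 00.
K' ⊕ ipad = bd 36 36 36 36.  K' ⊕ opad = d7 5c 5c 5c 5c.
Inner input = (K'⊕ipad) ∥ m = bd 36 36 36 36 ∥ 22 28.
Inner hash: sum = 189+54+54+54+54+34+40 = 479; mod 256 = 223 → df.
Outer input = (K'⊕opad) ∥ inner = d7 5c 5c 5c 5c ∥ df.
Outer hash (tag): sum = 215+92+92+92+92+223 = 806; mod 256 = 38 → 26.

26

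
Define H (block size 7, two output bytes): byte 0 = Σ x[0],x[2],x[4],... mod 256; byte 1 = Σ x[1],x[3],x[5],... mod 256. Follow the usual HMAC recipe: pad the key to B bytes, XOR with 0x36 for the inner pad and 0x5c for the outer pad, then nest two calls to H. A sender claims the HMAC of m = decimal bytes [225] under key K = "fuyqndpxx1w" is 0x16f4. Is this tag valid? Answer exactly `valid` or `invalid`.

invalid

Key "fuyqndpxx1w" = 66 75 79 71 6e 64 70 78 78 31 77 is 11 bytes > B = 7, so hash it first: H(key) = ac f3, then zero-pad to 7 bytes: K' = ac f3 00 00 00 00 00.
K' ⊕ ipad = 9a c5 36 36 36 36 36; K' ⊕ opad = f0 af 5c 5c 5c 5c 5c.
Inner hash: even-index sum = 316 mod 256 = 60; odd-index sum = 530 mod 256 = 18 → 3c 12.
Outer hash (recomputed tag): even-index sum = 534 mod 256 = 22; odd-index sum = 419 mod 256 = 163 → 16 a3.
Recomputed tag = 16a3; claimed = 16f4 → mismatch.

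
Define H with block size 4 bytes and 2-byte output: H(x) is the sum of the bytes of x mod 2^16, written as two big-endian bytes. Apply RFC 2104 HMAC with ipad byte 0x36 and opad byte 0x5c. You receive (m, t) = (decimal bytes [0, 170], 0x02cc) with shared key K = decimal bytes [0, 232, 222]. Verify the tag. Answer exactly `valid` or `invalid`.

valid

Key decimal bytes [0, 232, 222] = 00 e8 de is 3 bytes ≤ B = 4; zero-pad to 4 bytes: K' = 00 e8 de 00.
K' ⊕ ipad = 36 de e8 36; K' ⊕ opad = 5c b4 82 5c.
Inner hash: sum = 54+222+232+54+0+170 = 732 → 02 dc.
Outer hash (recomputed tag): sum = 92+180+130+92+2+220 = 716 → 02 cc.
Recomputed tag = 02cc; claimed = 02cc → match.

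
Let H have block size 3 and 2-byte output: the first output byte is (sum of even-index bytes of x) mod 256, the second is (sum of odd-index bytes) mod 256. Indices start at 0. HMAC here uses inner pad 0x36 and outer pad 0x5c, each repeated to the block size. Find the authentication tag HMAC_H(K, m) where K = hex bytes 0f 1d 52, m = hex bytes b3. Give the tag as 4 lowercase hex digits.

3fde

Key hex bytes 0f 1d 52 is exactly B = 3 bytes: K' = 0f 1d 52.
K' ⊕ ipad = 39 2b 64.  K' ⊕ opad = 53 41 0e.
Inner input = (K'⊕ipad) ∥ m = 39 2b 64 ∥ b3.
Inner hash: even-index sum = 157 mod 256 = 157; odd-index sum = 222 mod 256 = 222 → 9d de.
Outer input = (K'⊕opad) ∥ inner = 53 41 0e ∥ 9d de.
Outer hash (tag): even-index sum = 319 mod 256 = 63; odd-index sum = 222 mod 256 = 222 → 3f de.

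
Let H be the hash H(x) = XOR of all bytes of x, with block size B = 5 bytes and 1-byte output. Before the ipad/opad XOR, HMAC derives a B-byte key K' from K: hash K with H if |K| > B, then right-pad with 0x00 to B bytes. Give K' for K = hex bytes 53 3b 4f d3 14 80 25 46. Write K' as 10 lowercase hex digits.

0300000000

|K| = 8 > B = 5, so first hash the key.
H(K): XOR 53⊕3b⊕4f⊕d3⊕14⊕80⊕25⊕46 = 03.
Zero-pad H(K) = 03 to 5 bytes: K' = 03 00 00 00 00.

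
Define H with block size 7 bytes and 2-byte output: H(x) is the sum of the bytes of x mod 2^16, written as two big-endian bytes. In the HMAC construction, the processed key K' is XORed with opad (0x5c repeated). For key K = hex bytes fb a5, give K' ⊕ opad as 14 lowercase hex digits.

a7f95c5c5c5c5c

Key hex bytes fb a5 is 2 bytes ≤ B = 7; zero-pad to 7 bytes: K' = fb a5 00 00 00 00 00.
XOR each byte with 0x5c: fb⊕5c=a7, a5⊕5c=f9, 00⊕5c=5c, 00⊕5c=5c, 00⊕5c=5c, 00⊕5c=5c, 00⊕5c=5c.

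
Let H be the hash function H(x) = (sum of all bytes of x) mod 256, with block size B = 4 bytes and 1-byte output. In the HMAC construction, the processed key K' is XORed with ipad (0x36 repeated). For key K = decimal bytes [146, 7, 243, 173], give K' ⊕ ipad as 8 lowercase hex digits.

a431c59b

Key decimal bytes [146, 7, 243, 173] = 92 07 f3 ad is exactly B = 4 bytes: K' = 92 07 f3 ad.
XOR each byte with 0x36: 92⊕36=a4, 07⊕36=31, f3⊕36=c5, ad⊕36=9b.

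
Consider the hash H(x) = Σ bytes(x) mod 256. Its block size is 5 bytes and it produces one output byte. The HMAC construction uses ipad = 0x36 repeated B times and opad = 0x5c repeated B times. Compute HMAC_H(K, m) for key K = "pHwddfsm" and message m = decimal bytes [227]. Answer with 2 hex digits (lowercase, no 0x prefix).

Key "pHwddfsm" = 70 48 77 64 64 66 73 6d is 8 bytes > B = 5, so hash it first: H(key) = 3d, then zero-pad to 5 bytes: K' = 3d 00 00 00 00.
K' ⊕ ipad = 0b 36 36 36 36.  K' ⊕ opad = 61 5c 5c 5c 5c.
Inner input = (K'⊕ipad) ∥ m = 0b 36 36 36 36 ∥ e3.
Inner hash: sum = 11+54+54+54+54+227 = 454; mod 256 = 198 → c6.
Outer input = (K'⊕opad) ∥ inner = 61 5c 5c 5c 5c ∥ c6.
Outer hash (tag): sum = 97+92+92+92+92+198 = 663; mod 256 = 151 → 97.

97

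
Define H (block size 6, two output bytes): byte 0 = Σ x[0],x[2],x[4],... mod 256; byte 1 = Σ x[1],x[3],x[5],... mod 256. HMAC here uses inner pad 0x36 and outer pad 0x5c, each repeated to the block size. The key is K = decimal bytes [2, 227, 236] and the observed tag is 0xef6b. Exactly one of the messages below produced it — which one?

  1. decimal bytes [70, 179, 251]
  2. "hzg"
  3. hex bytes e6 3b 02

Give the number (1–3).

1

Key decimal bytes [2, 227, 236] = 02 e3 ec is 3 bytes ≤ B = 6; zero-pad to 6 bytes: K' = 02 e3 ec 00 00 00.
K' ⊕ ipad = 34 d5 da 36 36 36; K' ⊕ opad = 5e bf b0 5c 5c 5c.
m1: inner = H(34 d5 da 36 36 36 46 b3 fb) = 85 f4; tag = H(5e bf b0 5c 5c 5c 85 f4) = ef6b ← matches
m2: inner = H(34 d5 da 36 36 36 68 7a 67) = 13 bb; tag = H(5e bf b0 5c 5c 5c 13 bb) = 7d32
m3: inner = H(34 d5 da 36 36 36 e6 3b 02) = 2c 7c; tag = H(5e bf b0 5c 5c 5c 2c 7c) = 96f3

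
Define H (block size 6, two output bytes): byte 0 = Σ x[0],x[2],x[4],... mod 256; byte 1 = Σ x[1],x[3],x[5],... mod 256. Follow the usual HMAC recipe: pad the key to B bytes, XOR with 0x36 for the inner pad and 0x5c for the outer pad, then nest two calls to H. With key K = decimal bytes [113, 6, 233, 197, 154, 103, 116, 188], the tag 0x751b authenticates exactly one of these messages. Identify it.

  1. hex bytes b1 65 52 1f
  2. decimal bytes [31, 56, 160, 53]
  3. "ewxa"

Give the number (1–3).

Key decimal bytes [113, 6, 233, 197, 154, 103, 116, 188] = 71 06 e9 c5 9a 67 74 bc is 8 bytes > B = 6, so hash it first: H(key) = 68 ee, then zero-pad to 6 bytes: K' = 68 ee 00 00 00 00.
K' ⊕ ipad = 5e d8 36 36 36 36; K' ⊕ opad = 34 b2 5c 5c 5c 5c.
m1: inner = H(5e d8 36 36 36 36 b1 65 52 1f) = cd c8; tag = H(34 b2 5c 5c 5c 5c cd c8) = b932
m2: inner = H(5e d8 36 36 36 36 1f 38 a0 35) = 89 b1; tag = H(34 b2 5c 5c 5c 5c 89 b1) = 751b ← matches
m3: inner = H(5e d8 36 36 36 36 65 77 78 61) = a7 1c; tag = H(34 b2 5c 5c 5c 5c a7 1c) = 9386

2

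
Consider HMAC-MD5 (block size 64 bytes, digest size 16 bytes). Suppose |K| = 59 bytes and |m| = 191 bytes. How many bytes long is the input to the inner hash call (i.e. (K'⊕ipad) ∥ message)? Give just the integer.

Key is 59 ≤ 64 bytes, zero-padded: |K'| = 64.
Inner input = (K'⊕ipad) ∥ m → 64 + 191 = 255 bytes.

255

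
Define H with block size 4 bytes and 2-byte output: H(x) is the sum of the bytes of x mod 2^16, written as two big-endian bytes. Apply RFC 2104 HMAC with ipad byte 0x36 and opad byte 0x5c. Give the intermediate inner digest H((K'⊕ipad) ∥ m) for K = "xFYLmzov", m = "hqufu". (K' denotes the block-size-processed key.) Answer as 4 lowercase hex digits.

02e3

Key "xFYLmzov" = 78 46 59 4c 6d 7a 6f 76 is 8 bytes > B = 4, so hash it first: H(key) = 03 2f, then zero-pad to 4 bytes: K' = 03 2f 00 00.
K' ⊕ ipad = 35 19 36 36.
Inner input = 35 19 36 36 ∥ 68 71 75 66 75.
Inner hash: sum = 53+25+54+54+104+113+117+102+117 = 739 → 02 e3.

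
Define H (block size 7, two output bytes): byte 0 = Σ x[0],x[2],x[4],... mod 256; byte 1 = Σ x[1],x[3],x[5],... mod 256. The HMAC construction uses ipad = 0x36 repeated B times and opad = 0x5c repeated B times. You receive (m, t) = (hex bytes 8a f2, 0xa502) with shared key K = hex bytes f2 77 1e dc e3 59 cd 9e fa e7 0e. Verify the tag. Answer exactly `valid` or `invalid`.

invalid

Key hex bytes f2 77 1e dc e3 59 cd 9e fa e7 0e is 11 bytes > B = 7, so hash it first: H(key) = c8 31, then zero-pad to 7 bytes: K' = c8 31 00 00 00 00 00.
K' ⊕ ipad = fe 07 36 36 36 36 36; K' ⊕ opad = 94 6d 5c 5c 5c 5c 5c.
Inner hash: even-index sum = 658 mod 256 = 146; odd-index sum = 253 mod 256 = 253 → 92 fd.
Outer hash (recomputed tag): even-index sum = 677 mod 256 = 165; odd-index sum = 439 mod 256 = 183 → a5 b7.
Recomputed tag = a5b7; claimed = a502 → mismatch.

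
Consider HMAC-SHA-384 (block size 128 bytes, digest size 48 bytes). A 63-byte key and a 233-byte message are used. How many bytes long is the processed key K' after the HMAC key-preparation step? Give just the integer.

128

Key is 63 ≤ 128 bytes, zero-padded: |K'| = 128.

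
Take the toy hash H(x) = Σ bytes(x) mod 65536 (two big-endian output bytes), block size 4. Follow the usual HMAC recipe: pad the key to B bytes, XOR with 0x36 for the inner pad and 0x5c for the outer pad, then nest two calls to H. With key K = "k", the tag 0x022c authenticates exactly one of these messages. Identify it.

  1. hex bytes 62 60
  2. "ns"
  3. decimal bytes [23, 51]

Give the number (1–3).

Key "k" = 6b is 1 byte ≤ B = 4; zero-pad to 4 bytes: K' = 6b 00 00 00.
K' ⊕ ipad = 5d 36 36 36; K' ⊕ opad = 37 5c 5c 5c.
m1: inner = H(5d 36 36 36 62 60) = 01 c1; tag = H(37 5c 5c 5c 01 c1) = 020d
m2: inner = H(5d 36 36 36 6e 73) = 01 e0; tag = H(37 5c 5c 5c 01 e0) = 022c ← matches
m3: inner = H(5d 36 36 36 17 33) = 01 49; tag = H(37 5c 5c 5c 01 49) = 0195

2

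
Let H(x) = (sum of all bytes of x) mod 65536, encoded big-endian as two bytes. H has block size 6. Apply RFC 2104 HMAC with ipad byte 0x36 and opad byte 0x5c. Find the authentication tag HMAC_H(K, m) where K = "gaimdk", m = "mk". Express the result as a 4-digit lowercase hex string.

Key "gaimdk" = 67 61 69 6d 64 6b is exactly B = 6 bytes: K' = 67 61 69 6d 64 6b.
K' ⊕ ipad = 51 57 5f 5b 52 5d.  K' ⊕ opad = 3b 3d 35 31 38 37.
Inner input = (K'⊕ipad) ∥ m = 51 57 5f 5b 52 5d ∥ 6d 6b.
Inner hash: sum = 81+87+95+91+82+93+109+107 = 745 → 02 e9.
Outer input = (K'⊕opad) ∥ inner = 3b 3d 35 31 38 37 ∥ 02 e9.
Outer hash (tag): sum = 59+61+53+49+56+55+2+233 = 568 → 02 38.

0238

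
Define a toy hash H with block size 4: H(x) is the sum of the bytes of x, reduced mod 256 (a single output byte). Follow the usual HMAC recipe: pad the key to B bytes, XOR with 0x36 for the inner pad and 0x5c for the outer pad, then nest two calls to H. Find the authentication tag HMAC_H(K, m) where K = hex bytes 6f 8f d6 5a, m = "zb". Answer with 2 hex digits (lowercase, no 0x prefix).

d0

Key hex bytes 6f 8f d6 5a is exactly B = 4 bytes: K' = 6f 8f d6 5a.
K' ⊕ ipad = 59 b9 e0 6c.  K' ⊕ opad = 33 d3 8a 06.
Inner input = (K'⊕ipad) ∥ m = 59 b9 e0 6c ∥ 7a 62.
Inner hash: sum = 89+185+224+108+122+98 = 826; mod 256 = 58 → 3a.
Outer input = (K'⊕opad) ∥ inner = 33 d3 8a 06 ∥ 3a.
Outer hash (tag): sum = 51+211+138+6+58 = 464; mod 256 = 208 → d0.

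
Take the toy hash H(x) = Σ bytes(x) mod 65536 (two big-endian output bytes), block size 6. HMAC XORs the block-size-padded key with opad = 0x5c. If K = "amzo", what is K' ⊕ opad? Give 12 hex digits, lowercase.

Key "amzo" = 61 6d 7a 6f is 4 bytes ≤ B = 6; zero-pad to 6 bytes: K' = 61 6d 7a 6f 00 00.
XOR each byte with 0x5c: 61⊕5c=3d, 6d⊕5c=31, 7a⊕5c=26, 6f⊕5c=33, 00⊕5c=5c, 00⊕5c=5c.

3d3126335c5c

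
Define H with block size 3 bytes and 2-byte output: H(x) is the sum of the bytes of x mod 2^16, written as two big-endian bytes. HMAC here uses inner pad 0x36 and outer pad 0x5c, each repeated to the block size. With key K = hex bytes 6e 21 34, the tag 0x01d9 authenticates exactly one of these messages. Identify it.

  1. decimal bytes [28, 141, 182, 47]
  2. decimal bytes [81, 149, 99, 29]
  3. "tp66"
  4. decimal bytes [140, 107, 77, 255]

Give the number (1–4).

Key hex bytes 6e 21 34 is exactly B = 3 bytes: K' = 6e 21 34.
K' ⊕ ipad = 58 17 02; K' ⊕ opad = 32 7d 68.
m1: inner = H(58 17 02 1c 8d b6 2f) = 01 ff; tag = H(32 7d 68 01 ff) = 0217
m2: inner = H(58 17 02 51 95 63 1d) = 01 d7; tag = H(32 7d 68 01 d7) = 01ef
m3: inner = H(58 17 02 74 70 36 36) = 01 c1; tag = H(32 7d 68 01 c1) = 01d9 ← matches
m4: inner = H(58 17 02 8c 6b 4d ff) = 02 b4; tag = H(32 7d 68 02 b4) = 01cd

3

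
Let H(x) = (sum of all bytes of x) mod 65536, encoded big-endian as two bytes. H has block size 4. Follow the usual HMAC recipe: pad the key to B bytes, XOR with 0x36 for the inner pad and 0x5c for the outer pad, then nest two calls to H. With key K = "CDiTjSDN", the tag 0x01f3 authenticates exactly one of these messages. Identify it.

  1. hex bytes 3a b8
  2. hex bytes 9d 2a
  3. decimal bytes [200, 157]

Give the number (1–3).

2

Key "CDiTjSDN" = 43 44 69 54 6a 53 44 4e is 8 bytes > B = 4, so hash it first: H(key) = 02 93, then zero-pad to 4 bytes: K' = 02 93 00 00.
K' ⊕ ipad = 34 a5 36 36; K' ⊕ opad = 5e cf 5c 5c.
m1: inner = H(34 a5 36 36 3a b8) = 02 37; tag = H(5e cf 5c 5c 02 37) = 021e
m2: inner = H(34 a5 36 36 9d 2a) = 02 0c; tag = H(5e cf 5c 5c 02 0c) = 01f3 ← matches
m3: inner = H(34 a5 36 36 c8 9d) = 02 aa; tag = H(5e cf 5c 5c 02 aa) = 0291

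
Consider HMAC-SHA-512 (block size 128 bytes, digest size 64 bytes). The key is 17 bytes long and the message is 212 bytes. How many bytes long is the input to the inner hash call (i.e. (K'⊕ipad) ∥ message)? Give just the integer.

Key is 17 ≤ 128 bytes, zero-padded: |K'| = 128.
Inner input = (K'⊕ipad) ∥ m → 128 + 212 = 340 bytes.

340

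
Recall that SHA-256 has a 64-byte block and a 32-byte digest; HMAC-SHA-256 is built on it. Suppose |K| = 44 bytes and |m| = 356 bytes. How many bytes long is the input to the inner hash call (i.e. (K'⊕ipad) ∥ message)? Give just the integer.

420

Key is 44 ≤ 64 bytes, zero-padded: |K'| = 64.
Inner input = (K'⊕ipad) ∥ m → 64 + 356 = 420 bytes.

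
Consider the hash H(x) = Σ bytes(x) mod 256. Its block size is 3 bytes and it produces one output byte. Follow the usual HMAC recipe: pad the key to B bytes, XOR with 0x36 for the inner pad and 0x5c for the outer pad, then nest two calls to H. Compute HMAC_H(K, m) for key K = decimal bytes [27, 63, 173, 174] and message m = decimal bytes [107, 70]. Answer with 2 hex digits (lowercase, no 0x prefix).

Key decimal bytes [27, 63, 173, 174] = 1b 3f ad ae is 4 bytes > B = 3, so hash it first: H(key) = b5, then zero-pad to 3 bytes: K' = b5 00 00.
K' ⊕ ipad = 83 36 36.  K' ⊕ opad = e9 5c 5c.
Inner input = (K'⊕ipad) ∥ m = 83 36 36 ∥ 6b 46.
Inner hash: sum = 131+54+54+107+70 = 416; mod 256 = 160 → a0.
Outer input = (K'⊕opad) ∥ inner = e9 5c 5c ∥ a0.
Outer hash (tag): sum = 233+92+92+160 = 577; mod 256 = 65 → 41.

41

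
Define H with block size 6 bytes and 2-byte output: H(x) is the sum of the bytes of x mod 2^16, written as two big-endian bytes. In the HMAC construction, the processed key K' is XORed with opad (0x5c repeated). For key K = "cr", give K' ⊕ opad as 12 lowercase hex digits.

3f2e5c5c5c5c

Key "cr" = 63 72 is 2 bytes ≤ B = 6; zero-pad to 6 bytes: K' = 63 72 00 00 00 00.
XOR each byte with 0x5c: 63⊕5c=3f, 72⊕5c=2e, 00⊕5c=5c, 00⊕5c=5c, 00⊕5c=5c, 00⊕5c=5c.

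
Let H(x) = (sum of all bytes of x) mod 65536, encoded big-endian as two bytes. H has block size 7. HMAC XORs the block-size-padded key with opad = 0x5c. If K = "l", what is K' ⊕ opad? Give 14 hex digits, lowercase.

Key "l" = 6c is 1 byte ≤ B = 7; zero-pad to 7 bytes: K' = 6c 00 00 00 00 00 00.
XOR each byte with 0x5c: 6c⊕5c=30, 00⊕5c=5c, 00⊕5c=5c, 00⊕5c=5c, 00⊕5c=5c, 00⊕5c=5c, 00⊕5c=5c.

305c5c5c5c5c5c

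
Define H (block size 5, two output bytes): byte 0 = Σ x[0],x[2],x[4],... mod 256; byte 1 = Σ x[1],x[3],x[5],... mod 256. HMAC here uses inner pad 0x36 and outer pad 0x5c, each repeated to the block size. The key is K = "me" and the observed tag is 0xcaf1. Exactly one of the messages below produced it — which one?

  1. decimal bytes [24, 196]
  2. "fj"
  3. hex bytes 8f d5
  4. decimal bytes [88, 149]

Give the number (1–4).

4

Key "me" = 6d 65 is 2 bytes ≤ B = 5; zero-pad to 5 bytes: K' = 6d 65 00 00 00.
K' ⊕ ipad = 5b 53 36 36 36; K' ⊕ opad = 31 39 5c 5c 5c.
m1: inner = H(5b 53 36 36 36 18 c4) = 8b a1; tag = H(31 39 5c 5c 5c 8b a1) = 8a20
m2: inner = H(5b 53 36 36 36 66 6a) = 31 ef; tag = H(31 39 5c 5c 5c 31 ef) = d8c6
m3: inner = H(5b 53 36 36 36 8f d5) = 9c 18; tag = H(31 39 5c 5c 5c 9c 18) = 0131
m4: inner = H(5b 53 36 36 36 58 95) = 5c e1; tag = H(31 39 5c 5c 5c 5c e1) = caf1 ← matches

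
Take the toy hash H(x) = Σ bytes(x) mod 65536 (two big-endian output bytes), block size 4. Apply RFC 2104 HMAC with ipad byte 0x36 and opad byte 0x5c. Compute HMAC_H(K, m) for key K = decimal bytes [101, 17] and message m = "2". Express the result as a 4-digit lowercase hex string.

0157

Key decimal bytes [101, 17] = 65 11 is 2 bytes ≤ B = 4; zero-pad to 4 bytes: K' = 65 11 00 00.
K' ⊕ ipad = 53 27 36 36.  K' ⊕ opad = 39 4d 5c 5c.
Inner input = (K'⊕ipad) ∥ m = 53 27 36 36 ∥ 32.
Inner hash: sum = 83+39+54+54+50 = 280 → 01 18.
Outer input = (K'⊕opad) ∥ inner = 39 4d 5c 5c ∥ 01 18.
Outer hash (tag): sum = 57+77+92+92+1+24 = 343 → 01 57.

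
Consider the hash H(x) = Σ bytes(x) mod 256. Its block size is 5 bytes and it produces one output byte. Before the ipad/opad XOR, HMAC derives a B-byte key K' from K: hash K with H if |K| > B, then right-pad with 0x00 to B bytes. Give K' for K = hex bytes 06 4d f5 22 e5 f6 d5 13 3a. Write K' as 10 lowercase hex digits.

6700000000

|K| = 9 > B = 5, so first hash the key.
H(K): sum = 6+77+245+34+229+246+213+19+58 = 1127; mod 256 = 103 → 67.
Zero-pad H(K) = 67 to 5 bytes: K' = 67 00 00 00 00.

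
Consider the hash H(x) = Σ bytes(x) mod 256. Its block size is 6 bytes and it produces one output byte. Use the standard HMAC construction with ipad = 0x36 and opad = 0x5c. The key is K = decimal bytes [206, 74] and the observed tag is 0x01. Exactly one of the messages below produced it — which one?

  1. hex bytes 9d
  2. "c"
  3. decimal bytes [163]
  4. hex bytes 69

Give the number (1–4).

1

Key decimal bytes [206, 74] = ce 4a is 2 bytes ≤ B = 6; zero-pad to 6 bytes: K' = ce 4a 00 00 00 00.
K' ⊕ ipad = f8 7c 36 36 36 36; K' ⊕ opad = 92 16 5c 5c 5c 5c.
m1: inner = H(f8 7c 36 36 36 36 9d) = e9; tag = H(92 16 5c 5c 5c 5c e9) = 01 ← matches
m2: inner = H(f8 7c 36 36 36 36 63) = af; tag = H(92 16 5c 5c 5c 5c af) = c7
m3: inner = H(f8 7c 36 36 36 36 a3) = ef; tag = H(92 16 5c 5c 5c 5c ef) = 07
m4: inner = H(f8 7c 36 36 36 36 69) = b5; tag = H(92 16 5c 5c 5c 5c b5) = cd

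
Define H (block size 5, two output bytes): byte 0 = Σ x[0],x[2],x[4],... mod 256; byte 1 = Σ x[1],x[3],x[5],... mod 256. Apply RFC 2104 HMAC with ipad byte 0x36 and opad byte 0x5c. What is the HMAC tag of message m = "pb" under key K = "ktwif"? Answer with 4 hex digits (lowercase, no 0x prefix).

Key "ktwif" = 6b 74 77 69 66 is exactly B = 5 bytes: K' = 6b 74 77 69 66.
K' ⊕ ipad = 5d 42 41 5f 50.  K' ⊕ opad = 37 28 2b 35 3a.
Inner input = (K'⊕ipad) ∥ m = 5d 42 41 5f 50 ∥ 70 62.
Inner hash: even-index sum = 336 mod 256 = 80; odd-index sum = 273 mod 256 = 17 → 50 11.
Outer input = (K'⊕opad) ∥ inner = 37 28 2b 35 3a ∥ 50 11.
Outer hash (tag): even-index sum = 173 mod 256 = 173; odd-index sum = 173 mod 256 = 173 → ad ad.

adad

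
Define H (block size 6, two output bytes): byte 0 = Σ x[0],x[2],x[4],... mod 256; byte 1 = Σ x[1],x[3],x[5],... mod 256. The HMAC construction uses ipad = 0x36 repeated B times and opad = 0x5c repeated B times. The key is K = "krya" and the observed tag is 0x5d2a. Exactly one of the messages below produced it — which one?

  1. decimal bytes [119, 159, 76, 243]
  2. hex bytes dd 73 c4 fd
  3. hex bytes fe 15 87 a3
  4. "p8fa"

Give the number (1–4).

1

Key "krya" = 6b 72 79 61 is 4 bytes ≤ B = 6; zero-pad to 6 bytes: K' = 6b 72 79 61 00 00.
K' ⊕ ipad = 5d 44 4f 57 36 36; K' ⊕ opad = 37 2e 25 3d 5c 5c.
m1: inner = H(5d 44 4f 57 36 36 77 9f 4c f3) = a5 63; tag = H(37 2e 25 3d 5c 5c a5 63) = 5d2a ← matches
m2: inner = H(5d 44 4f 57 36 36 dd 73 c4 fd) = 83 41; tag = H(37 2e 25 3d 5c 5c 83 41) = 3b08
m3: inner = H(5d 44 4f 57 36 36 fe 15 87 a3) = 67 89; tag = H(37 2e 25 3d 5c 5c 67 89) = 1f50
m4: inner = H(5d 44 4f 57 36 36 70 38 66 61) = b8 6a; tag = H(37 2e 25 3d 5c 5c b8 6a) = 7031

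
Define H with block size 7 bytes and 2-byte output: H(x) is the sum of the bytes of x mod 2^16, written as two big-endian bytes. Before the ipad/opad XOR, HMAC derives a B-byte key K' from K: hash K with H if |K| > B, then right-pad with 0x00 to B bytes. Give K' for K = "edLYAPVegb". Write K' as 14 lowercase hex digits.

|K| = 10 > B = 7, so first hash the key.
H(K): sum = 101+100+76+89+65+80+86+101+103+98 = 899 → 03 83.
Zero-pad H(K) = 03 83 to 7 bytes: K' = 03 83 00 00 00 00 00.

03830000000000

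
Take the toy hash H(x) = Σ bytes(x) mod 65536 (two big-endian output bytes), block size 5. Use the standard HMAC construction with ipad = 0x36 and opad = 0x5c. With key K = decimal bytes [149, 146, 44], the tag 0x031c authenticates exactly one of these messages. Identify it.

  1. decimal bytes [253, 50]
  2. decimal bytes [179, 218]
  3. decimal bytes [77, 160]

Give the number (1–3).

2

Key decimal bytes [149, 146, 44] = 95 92 2c is 3 bytes ≤ B = 5; zero-pad to 5 bytes: K' = 95 92 2c 00 00.
K' ⊕ ipad = a3 a4 1a 36 36; K' ⊕ opad = c9 ce 70 5c 5c.
m1: inner = H(a3 a4 1a 36 36 fd 32) = 02 fc; tag = H(c9 ce 70 5c 5c 02 fc) = 03bd
m2: inner = H(a3 a4 1a 36 36 b3 da) = 03 5a; tag = H(c9 ce 70 5c 5c 03 5a) = 031c ← matches
m3: inner = H(a3 a4 1a 36 36 4d a0) = 02 ba; tag = H(c9 ce 70 5c 5c 02 ba) = 037b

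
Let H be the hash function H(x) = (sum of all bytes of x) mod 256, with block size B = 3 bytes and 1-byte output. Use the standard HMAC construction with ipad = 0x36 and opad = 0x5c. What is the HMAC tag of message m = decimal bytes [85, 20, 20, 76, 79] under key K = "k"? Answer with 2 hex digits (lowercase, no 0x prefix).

d0

Key "k" = 6b is 1 byte ≤ B = 3; zero-pad to 3 bytes: K' = 6b 00 00.
K' ⊕ ipad = 5d 36 36.  K' ⊕ opad = 37 5c 5c.
Inner input = (K'⊕ipad) ∥ m = 5d 36 36 ∥ 55 14 14 4c 4f.
Inner hash: sum = 93+54+54+85+20+20+76+79 = 481; mod 256 = 225 → e1.
Outer input = (K'⊕opad) ∥ inner = 37 5c 5c ∥ e1.
Outer hash (tag): sum = 55+92+92+225 = 464; mod 256 = 208 → d0.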